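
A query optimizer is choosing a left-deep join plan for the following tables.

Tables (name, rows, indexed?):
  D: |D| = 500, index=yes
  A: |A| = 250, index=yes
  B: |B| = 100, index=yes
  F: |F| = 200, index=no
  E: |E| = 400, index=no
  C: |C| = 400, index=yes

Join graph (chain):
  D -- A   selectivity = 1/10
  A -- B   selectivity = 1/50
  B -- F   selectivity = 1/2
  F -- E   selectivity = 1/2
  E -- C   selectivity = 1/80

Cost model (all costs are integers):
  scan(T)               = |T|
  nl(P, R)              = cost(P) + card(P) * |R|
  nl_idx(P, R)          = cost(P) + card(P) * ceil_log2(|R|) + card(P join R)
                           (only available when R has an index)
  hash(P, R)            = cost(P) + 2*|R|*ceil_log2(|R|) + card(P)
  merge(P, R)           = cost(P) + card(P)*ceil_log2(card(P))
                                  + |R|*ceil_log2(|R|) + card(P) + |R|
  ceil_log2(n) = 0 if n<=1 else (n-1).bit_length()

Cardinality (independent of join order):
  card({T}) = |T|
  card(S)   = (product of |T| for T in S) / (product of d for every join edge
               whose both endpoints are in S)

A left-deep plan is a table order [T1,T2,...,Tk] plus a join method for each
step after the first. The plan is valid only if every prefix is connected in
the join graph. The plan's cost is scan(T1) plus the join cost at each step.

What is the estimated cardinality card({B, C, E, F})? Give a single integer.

10000000

Tables in S: B(100), C(400), E(400), F(200)
Edges inside S: B-F(d=2), F-E(d=2), E-C(d=80)
numerator = 100 * 400 * 400 * 200 = 3200000000
denominator = 2 * 2 * 80 = 320
card(S) = 3200000000 / 320 = 10000000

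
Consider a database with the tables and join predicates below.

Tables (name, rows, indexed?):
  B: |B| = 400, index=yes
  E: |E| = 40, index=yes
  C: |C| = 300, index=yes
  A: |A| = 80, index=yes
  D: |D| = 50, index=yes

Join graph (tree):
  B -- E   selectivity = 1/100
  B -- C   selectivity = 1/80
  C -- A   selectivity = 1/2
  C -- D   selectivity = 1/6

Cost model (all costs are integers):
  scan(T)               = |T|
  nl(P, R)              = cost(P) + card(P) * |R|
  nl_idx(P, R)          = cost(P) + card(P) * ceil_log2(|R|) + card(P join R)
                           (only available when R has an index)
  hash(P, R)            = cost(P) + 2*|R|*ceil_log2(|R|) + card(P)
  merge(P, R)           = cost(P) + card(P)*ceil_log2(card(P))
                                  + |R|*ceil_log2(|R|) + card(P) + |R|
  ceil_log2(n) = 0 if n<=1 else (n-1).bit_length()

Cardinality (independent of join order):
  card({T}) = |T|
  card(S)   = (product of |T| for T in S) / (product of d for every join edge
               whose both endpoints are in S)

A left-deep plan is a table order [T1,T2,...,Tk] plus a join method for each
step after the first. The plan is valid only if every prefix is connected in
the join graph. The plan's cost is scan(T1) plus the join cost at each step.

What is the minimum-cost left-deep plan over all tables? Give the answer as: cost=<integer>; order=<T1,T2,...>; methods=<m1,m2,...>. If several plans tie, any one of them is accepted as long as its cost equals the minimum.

Selinger DP (subsets sized 1..n):
  {B}: scan cost=400, card=400
  {E}: scan cost=40, card=40
  {C}: scan cost=300, card=300
  {A}: scan cost=80, card=80
  {D}: scan cost=50, card=50
  {BE}: card=160; try (B,nl_idx)→560, (E,hash)→1280, (E,nl_idx)→2960, (B,merge)→4320, (E,merge)→4680, (B,hash)→7280 …(+2); best=560 via (B,nl_idx)
  {BC}: card=1500; try (B,nl_idx)→4500, (C,nl_idx)→5500, (C,hash)→6200, (B,merge)→7300, (C,merge)→7400, (B,hash)→7800 …(+2); best=4500 via (B,nl_idx)
  {AC}: card=12000; try (A,hash)→1720, (C,merge)→3720, (A,merge)→3940, (C,hash)→5560, (C,nl_idx)→12800, (A,nl_idx)→14400 …(+2); best=1720 via (A,hash)
  {CD}: card=2500; try (D,hash)→1200, (C,nl_idx)→3000, (C,merge)→3400, (D,merge)→3650, (D,nl_idx)→4600, (C,hash)→5500 …(+2); best=1200 via (D,hash)
  {BCE}: card=600; try (C,nl_idx)→2600, (C,merge)→5000, (C,hash)→6120, (E,hash)→6480, (E,nl_idx)→14100, (E,merge)→22780 …(+2); best=2600 via (C,nl_idx)
  {ABC}: card=60000; try (A,hash)→7120, (B,hash)→20920, (A,merge)→23140, (A,nl_idx)→75000, (A,nl)→124500, (B,nl_idx)→169720 …(+2); best=7120 via (A,hash)
  {BCD}: card=12500; try (D,hash)→6600, (B,hash)→10900, (D,merge)→22850, (D,nl_idx)→26000, (B,nl_idx)→36200, (B,merge)→37700 …(+2); best=6600 via (D,hash)
  {ACD}: card=100000; try (A,hash)→4820, (D,hash)→14320, (A,merge)→34340, (A,nl_idx)→118700, (D,nl_idx)→173720, (D,merge)→182070 …(+2); best=4820 via (A,hash)
  {ABCE}: card=24000; try (A,hash)→4320, (A,merge)→9840, (A,nl_idx)→30800, (A,nl)→50600, (E,hash)→67600, (E,nl_idx)→391120 …(+2); best=4320 via (A,hash)
  {BCDE}: card=5000; try (D,hash)→3800, (D,merge)→9550, (D,nl_idx)→11200, (E,hash)→19580, (D,nl)→32600, (E,nl_idx)→86600 …(+2); best=3800 via (D,hash)
  {ABCD}: card=500000; try (A,hash)→20220, (D,hash)→67720, (B,hash)→112020, (A,merge)→194740, (A,nl_idx)→594100, (D,nl_idx)→867120 …(+6); best=20220 via (A,hash)
  {ABCDE}: card=200000; try (A,hash)→9920, (D,hash)→28920, (A,merge)→74440, (A,nl_idx)→238800, (D,nl_idx)→348320, (D,merge)→388670 …(+6); best=9920 via (A,hash)

cost=9920; order=E,B,C,D,A; methods=nl_idx,nl_idx,hash,hash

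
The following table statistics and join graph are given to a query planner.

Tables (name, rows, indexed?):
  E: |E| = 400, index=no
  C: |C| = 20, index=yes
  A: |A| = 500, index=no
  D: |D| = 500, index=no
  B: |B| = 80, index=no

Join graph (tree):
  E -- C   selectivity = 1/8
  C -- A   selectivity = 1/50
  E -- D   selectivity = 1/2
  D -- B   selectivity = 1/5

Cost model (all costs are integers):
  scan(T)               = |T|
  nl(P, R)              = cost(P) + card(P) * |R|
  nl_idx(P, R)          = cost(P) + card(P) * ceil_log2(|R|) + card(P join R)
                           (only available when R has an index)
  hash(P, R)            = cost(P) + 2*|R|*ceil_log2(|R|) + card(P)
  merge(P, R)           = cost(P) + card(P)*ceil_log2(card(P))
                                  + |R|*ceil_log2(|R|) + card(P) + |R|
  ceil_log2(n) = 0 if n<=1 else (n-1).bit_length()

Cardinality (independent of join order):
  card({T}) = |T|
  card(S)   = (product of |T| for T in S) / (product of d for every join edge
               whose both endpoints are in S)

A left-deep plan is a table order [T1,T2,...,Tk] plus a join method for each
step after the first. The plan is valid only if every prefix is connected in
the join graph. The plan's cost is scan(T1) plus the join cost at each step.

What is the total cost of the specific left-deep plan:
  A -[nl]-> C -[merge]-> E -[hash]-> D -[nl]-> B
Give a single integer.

step 1: scan A: cost=500, card=500
step 2: join C via nl
    card(P join C) = 500*20/(50) = 200
    cost = 500 + 500*20 = 10500
step 3: join E via merge
    card(P join E) = 200*400/(8) = 10000
    cost = 10500 + 200*8 + 400*9 + 200 + 400 = 16300
step 4: join D via hash
    card(P join D) = 10000*500/(2) = 2500000
    cost = 16300 + 2*500*9 + 10000 = 35300
step 5: join B via nl
    card(P join B) = 2500000*80/(5) = 40000000
    cost = 35300 + 2500000*80 = 200035300

200035300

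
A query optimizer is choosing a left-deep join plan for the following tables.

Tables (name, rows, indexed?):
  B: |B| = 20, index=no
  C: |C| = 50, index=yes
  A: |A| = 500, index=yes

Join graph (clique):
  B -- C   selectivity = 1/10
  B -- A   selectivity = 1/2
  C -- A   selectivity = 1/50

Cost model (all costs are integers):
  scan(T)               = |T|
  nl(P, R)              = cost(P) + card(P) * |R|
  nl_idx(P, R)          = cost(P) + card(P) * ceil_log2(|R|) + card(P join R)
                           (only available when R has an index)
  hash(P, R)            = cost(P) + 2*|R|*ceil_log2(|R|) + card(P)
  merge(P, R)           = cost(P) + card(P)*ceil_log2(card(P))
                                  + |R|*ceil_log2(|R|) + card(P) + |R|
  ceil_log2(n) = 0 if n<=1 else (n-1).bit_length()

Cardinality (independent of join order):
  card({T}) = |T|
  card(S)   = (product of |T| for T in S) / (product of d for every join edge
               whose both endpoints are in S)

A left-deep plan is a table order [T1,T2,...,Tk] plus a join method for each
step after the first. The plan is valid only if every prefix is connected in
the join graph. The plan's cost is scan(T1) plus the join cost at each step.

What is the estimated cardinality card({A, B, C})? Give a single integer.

Tables in S: A(500), B(20), C(50)
Edges inside S: B-C(d=10), B-A(d=2), C-A(d=50)
numerator = 500 * 20 * 50 = 500000
denominator = 10 * 2 * 50 = 1000
card(S) = 500000 / 1000 = 500

500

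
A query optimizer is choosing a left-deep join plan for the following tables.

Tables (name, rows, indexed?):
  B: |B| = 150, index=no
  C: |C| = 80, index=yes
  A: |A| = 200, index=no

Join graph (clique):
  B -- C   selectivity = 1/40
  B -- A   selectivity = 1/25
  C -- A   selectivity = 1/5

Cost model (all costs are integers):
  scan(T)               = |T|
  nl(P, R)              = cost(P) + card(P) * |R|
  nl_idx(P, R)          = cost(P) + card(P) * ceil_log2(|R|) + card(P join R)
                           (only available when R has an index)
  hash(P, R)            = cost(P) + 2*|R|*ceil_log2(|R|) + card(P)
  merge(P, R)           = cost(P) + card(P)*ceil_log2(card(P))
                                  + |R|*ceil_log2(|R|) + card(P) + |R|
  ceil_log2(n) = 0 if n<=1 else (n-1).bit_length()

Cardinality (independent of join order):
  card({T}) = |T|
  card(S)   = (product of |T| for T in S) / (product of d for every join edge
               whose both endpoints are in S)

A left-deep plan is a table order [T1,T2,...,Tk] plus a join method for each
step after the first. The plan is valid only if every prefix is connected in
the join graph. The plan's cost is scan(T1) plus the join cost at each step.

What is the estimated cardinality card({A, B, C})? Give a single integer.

480

Tables in S: A(200), B(150), C(80)
Edges inside S: B-C(d=40), B-A(d=25), C-A(d=5)
numerator = 200 * 150 * 80 = 2400000
denominator = 40 * 25 * 5 = 5000
card(S) = 2400000 / 5000 = 480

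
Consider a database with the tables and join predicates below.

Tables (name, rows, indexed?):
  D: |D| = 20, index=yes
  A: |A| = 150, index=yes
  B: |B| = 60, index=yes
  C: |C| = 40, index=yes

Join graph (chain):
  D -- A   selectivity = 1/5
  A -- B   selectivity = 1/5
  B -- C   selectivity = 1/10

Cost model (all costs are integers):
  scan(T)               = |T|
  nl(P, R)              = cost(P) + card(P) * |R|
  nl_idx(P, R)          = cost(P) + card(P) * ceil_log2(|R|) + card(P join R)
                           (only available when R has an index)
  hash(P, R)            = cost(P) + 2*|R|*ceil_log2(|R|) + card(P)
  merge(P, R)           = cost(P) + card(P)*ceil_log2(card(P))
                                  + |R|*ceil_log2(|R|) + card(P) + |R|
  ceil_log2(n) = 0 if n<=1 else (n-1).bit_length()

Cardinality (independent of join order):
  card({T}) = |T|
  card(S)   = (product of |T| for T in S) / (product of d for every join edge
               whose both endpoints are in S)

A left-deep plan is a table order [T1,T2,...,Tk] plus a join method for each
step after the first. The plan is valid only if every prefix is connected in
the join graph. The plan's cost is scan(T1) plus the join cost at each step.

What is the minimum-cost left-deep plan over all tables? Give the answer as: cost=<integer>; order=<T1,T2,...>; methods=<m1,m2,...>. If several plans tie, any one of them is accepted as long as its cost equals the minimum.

Selinger DP (subsets sized 1..n):
  {D}: scan cost=20, card=20
  {A}: scan cost=150, card=150
  {B}: scan cost=60, card=60
  {C}: scan cost=40, card=40
  {AD}: card=600; try (D,hash)→500, (A,nl_idx)→780, (A,merge)→1490, (D,nl_idx)→1500, (D,merge)→1620, (A,hash)→2440 …(+2); best=500 via (D,hash)
  {AB}: card=1800; try (B,hash)→1020, (A,merge)→1830, (B,merge)→1920, (A,nl_idx)→2340, (A,hash)→2520, (B,nl_idx)→2850 …(+2); best=1020 via (B,hash)
  {BC}: card=240; try (B,nl_idx)→520, (C,hash)→600, (C,nl_idx)→660, (B,merge)→740, (C,merge)→760, (B,hash)→800 …(+2); best=520 via (B,nl_idx)
  {ABD}: card=7200; try (B,hash)→1820, (D,hash)→3020, (B,merge)→7520, (B,nl_idx)→11300, (D,nl_idx)→17220, (D,merge)→22740 …(+2); best=1820 via (B,hash)
  {ABC}: card=7200; try (A,hash)→3160, (C,hash)→3300, (A,merge)→4030, (A,nl_idx)→9640, (C,nl_idx)→19020, (C,merge)→22900 …(+2); best=3160 via (A,hash)
  {ABCD}: card=28800; try (C,hash)→9500, (D,hash)→10560, (D,nl_idx)→67960, (C,nl_idx)→73820, (C,merge)→102900, (D,merge)→104080 …(+2); best=9500 via (C,hash)

cost=9500; order=A,D,B,C; methods=hash,hash,hash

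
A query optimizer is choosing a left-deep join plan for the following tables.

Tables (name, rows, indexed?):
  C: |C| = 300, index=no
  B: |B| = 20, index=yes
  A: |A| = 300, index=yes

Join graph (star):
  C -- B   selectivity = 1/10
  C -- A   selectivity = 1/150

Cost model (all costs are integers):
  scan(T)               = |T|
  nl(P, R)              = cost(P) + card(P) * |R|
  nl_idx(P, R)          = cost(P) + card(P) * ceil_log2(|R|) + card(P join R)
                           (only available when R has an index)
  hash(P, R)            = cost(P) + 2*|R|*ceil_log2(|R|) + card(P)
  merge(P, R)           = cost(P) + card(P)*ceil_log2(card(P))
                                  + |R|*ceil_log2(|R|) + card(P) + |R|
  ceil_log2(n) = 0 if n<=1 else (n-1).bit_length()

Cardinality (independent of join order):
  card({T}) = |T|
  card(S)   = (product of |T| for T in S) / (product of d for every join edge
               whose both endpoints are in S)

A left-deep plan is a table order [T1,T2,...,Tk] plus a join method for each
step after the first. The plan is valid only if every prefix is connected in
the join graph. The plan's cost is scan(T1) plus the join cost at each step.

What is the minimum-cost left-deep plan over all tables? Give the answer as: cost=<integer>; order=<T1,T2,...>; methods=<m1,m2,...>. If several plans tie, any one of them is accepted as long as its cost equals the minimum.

cost=4400; order=C,A,B; methods=nl_idx,hash

Selinger DP (subsets sized 1..n):
  {C}: scan cost=300, card=300
  {B}: scan cost=20, card=20
  {A}: scan cost=300, card=300
  {BC}: card=600; try (B,hash)→800, (B,nl_idx)→2400, (C,merge)→3140, (B,merge)→3420, (C,hash)→5440, (C,nl)→6020 …(+1); best=800 via (B,hash)
  {AC}: card=600; try (A,nl_idx)→3600, (C,hash)→6000, (A,hash)→6000, (C,merge)→6300, (A,merge)→6300, (C,nl)→90300 …(+1); best=3600 via (A,nl_idx)
  {ABC}: card=1200; try (B,hash)→4400, (A,hash)→6800, (A,nl_idx)→7400, (B,nl_idx)→7800, (B,merge)→10320, (A,merge)→10400 …(+2); best=4400 via (B,hash)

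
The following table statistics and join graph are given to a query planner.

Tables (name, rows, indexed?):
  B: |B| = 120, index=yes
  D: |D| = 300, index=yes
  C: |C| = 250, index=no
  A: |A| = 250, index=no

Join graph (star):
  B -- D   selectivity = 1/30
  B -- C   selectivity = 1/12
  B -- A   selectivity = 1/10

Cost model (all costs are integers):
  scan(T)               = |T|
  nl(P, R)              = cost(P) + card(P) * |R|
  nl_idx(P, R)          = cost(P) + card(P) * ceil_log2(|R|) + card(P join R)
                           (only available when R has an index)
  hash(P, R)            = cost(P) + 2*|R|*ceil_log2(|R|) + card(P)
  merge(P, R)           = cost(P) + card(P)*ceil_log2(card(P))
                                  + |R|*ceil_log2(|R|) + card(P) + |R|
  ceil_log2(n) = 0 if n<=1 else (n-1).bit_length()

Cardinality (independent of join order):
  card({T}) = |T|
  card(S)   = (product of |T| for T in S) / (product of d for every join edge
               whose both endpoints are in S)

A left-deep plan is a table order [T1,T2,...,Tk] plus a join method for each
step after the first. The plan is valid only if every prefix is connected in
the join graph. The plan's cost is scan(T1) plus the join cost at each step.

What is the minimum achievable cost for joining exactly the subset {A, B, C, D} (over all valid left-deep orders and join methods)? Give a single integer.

36480

Selinger DP over subsets of {A,B,C,D}:
  {B}: scan cost=120, card=120
  {D}: scan cost=300, card=300
  {C}: scan cost=250, card=250
  {A}: scan cost=250, card=250
  {BD}: card=1200; try (B,hash)→2280, (D,nl_idx)→2400, (B,nl_idx)→3600, (D,merge)→4080, (B,merge)→4260, (D,hash)→5640 …(+2); best=2280 via (B,hash)
  {BC}: card=2500; try (B,hash)→2180, (C,merge)→3330, (B,merge)→3460, (C,hash)→4240, (B,nl_idx)→4500, (C,nl)→30120 …(+1); best=2180 via (B,hash)
  {AB}: card=3000; try (B,hash)→2180, (A,merge)→3330, (B,merge)→3460, (A,hash)→4240, (B,nl_idx)→5000, (A,nl)→30120 …(+1); best=2180 via (B,hash)
  {BCD}: card=25000; try (C,hash)→7480, (D,hash)→10080, (C,merge)→18930, (D,merge)→37680, (D,nl_idx)→49680, (C,nl)→302280 …(+1); best=7480 via (C,hash)
  {ABD}: card=30000; try (A,hash)→7480, (D,hash)→10580, (A,merge)→18930, (D,merge)→44180, (D,nl_idx)→59180, (A,nl)→302280 …(+1); best=7480 via (A,hash)
  {ABC}: card=62500; try (A,hash)→8680, (C,hash)→9180, (A,merge)→36930, (C,merge)→43430, (A,nl)→627180, (C,nl)→752180; best=8680 via (A,hash)
  {ABCD}: card=625000; try (A,hash)→36480, (C,hash)→41480, (D,hash)→76580, (A,merge)→409730, (C,merge)→489730, (D,merge)→1074180 …(+4); best=36480 via (A,hash)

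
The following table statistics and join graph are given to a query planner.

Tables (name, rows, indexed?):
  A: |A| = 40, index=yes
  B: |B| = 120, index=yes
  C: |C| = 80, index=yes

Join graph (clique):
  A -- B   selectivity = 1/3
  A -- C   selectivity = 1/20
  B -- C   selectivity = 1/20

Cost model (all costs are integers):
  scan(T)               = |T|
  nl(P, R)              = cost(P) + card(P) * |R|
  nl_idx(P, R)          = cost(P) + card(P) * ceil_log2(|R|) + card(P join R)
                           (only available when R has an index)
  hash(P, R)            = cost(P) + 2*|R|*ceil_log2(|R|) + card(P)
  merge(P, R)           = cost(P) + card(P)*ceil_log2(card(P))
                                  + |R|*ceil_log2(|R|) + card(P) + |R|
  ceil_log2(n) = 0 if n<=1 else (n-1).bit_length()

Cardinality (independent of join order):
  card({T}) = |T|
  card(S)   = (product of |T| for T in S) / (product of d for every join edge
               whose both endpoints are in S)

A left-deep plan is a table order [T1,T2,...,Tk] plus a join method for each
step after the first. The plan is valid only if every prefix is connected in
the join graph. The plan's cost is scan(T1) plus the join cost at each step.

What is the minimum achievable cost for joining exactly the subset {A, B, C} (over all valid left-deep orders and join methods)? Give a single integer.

Selinger DP over subsets of {A,B,C}:
  {A}: scan cost=40, card=40
  {B}: scan cost=120, card=120
  {C}: scan cost=80, card=80
  {AB}: card=1600; try (A,hash)→720, (B,merge)→1280, (A,merge)→1360, (B,hash)→1760, (B,nl_idx)→1920, (A,nl_idx)→2440 …(+2); best=720 via (A,hash)
  {AC}: card=160; try (C,nl_idx)→480, (A,hash)→640, (A,nl_idx)→720, (C,merge)→960, (A,merge)→1000, (C,hash)→1200 …(+2); best=480 via (C,nl_idx)
  {BC}: card=480; try (B,nl_idx)→1120, (C,hash)→1360, (C,nl_idx)→1440, (B,merge)→1680, (C,merge)→1720, (B,hash)→1840 …(+2); best=1120 via (B,nl_idx)
  {ABC}: card=320; try (B,nl_idx)→1920, (A,hash)→2080, (B,hash)→2320, (B,merge)→2880, (C,hash)→3440, (A,nl_idx)→4320 …(+6); best=1920 via (B,nl_idx)

1920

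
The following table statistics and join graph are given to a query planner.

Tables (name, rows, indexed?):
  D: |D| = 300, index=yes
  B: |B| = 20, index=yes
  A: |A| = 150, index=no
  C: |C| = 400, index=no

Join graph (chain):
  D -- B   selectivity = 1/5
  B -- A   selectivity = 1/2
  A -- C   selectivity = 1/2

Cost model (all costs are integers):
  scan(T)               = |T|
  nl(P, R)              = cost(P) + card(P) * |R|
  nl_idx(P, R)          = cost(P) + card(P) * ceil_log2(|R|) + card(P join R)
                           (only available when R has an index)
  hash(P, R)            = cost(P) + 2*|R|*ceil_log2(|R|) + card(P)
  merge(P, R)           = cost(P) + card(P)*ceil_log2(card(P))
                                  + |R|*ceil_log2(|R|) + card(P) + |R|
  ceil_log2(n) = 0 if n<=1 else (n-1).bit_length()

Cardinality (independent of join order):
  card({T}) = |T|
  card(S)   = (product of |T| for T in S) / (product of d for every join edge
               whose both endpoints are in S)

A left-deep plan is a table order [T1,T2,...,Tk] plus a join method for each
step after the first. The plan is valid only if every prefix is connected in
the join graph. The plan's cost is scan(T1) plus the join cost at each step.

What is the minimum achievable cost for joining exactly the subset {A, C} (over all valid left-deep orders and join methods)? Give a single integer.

3200

Selinger DP over subsets of {A,C}:
  {A}: scan cost=150, card=150
  {C}: scan cost=400, card=400
  {AC}: card=30000; try (A,hash)→3200, (C,merge)→5500, (A,merge)→5750, (C,hash)→7500, (C,nl)→60150, (A,nl)→60400; best=3200 via (A,hash)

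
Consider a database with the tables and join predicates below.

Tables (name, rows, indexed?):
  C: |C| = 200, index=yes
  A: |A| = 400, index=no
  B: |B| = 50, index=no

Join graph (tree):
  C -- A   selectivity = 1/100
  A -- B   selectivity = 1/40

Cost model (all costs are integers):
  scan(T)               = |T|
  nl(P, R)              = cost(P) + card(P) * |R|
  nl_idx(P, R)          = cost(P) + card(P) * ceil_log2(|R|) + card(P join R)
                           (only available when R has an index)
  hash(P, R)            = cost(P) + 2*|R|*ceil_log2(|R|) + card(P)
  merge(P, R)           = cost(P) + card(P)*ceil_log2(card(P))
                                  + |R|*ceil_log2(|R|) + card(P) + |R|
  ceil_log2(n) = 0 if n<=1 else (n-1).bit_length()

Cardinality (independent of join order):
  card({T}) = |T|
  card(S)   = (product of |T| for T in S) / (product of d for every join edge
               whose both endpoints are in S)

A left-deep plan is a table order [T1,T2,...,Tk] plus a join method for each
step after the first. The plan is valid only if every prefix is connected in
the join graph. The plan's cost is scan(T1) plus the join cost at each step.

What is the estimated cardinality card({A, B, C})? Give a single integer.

1000

Tables in S: A(400), B(50), C(200)
Edges inside S: C-A(d=100), A-B(d=40)
numerator = 400 * 50 * 200 = 4000000
denominator = 100 * 40 = 4000
card(S) = 4000000 / 4000 = 1000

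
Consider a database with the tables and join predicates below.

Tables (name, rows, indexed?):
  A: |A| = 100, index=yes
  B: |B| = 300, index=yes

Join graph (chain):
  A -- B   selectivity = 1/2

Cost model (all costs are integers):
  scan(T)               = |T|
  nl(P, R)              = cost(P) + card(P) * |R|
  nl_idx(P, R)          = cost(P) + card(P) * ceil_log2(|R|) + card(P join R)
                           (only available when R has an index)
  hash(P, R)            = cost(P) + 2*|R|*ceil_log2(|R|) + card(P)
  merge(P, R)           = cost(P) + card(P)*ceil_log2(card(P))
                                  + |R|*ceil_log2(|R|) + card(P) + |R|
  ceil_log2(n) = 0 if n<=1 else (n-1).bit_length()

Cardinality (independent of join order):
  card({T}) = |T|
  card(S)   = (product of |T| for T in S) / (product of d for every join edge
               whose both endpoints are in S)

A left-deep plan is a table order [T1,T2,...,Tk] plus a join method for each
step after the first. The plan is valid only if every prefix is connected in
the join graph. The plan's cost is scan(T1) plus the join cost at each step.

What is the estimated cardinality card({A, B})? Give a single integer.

Tables in S: A(100), B(300)
Edges inside S: A-B(d=2)
numerator = 100 * 300 = 30000
denominator = 2 = 2
card(S) = 30000 / 2 = 15000

15000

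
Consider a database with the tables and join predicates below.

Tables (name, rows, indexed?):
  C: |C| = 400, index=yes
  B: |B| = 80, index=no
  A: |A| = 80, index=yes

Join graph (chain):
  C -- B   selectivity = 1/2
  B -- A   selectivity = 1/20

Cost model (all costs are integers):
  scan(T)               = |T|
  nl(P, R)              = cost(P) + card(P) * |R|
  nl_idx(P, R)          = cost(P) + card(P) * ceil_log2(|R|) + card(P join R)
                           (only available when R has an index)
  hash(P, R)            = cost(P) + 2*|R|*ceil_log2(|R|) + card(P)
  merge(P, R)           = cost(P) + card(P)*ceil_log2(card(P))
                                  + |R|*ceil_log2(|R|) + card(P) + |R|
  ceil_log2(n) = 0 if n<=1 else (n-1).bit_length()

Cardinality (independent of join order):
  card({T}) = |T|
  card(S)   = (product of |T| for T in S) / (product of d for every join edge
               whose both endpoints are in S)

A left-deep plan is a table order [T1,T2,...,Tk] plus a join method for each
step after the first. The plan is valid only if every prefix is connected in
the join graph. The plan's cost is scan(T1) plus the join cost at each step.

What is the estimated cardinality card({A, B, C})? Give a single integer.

Tables in S: A(80), B(80), C(400)
Edges inside S: C-B(d=2), B-A(d=20)
numerator = 80 * 80 * 400 = 2560000
denominator = 2 * 20 = 40
card(S) = 2560000 / 40 = 64000

64000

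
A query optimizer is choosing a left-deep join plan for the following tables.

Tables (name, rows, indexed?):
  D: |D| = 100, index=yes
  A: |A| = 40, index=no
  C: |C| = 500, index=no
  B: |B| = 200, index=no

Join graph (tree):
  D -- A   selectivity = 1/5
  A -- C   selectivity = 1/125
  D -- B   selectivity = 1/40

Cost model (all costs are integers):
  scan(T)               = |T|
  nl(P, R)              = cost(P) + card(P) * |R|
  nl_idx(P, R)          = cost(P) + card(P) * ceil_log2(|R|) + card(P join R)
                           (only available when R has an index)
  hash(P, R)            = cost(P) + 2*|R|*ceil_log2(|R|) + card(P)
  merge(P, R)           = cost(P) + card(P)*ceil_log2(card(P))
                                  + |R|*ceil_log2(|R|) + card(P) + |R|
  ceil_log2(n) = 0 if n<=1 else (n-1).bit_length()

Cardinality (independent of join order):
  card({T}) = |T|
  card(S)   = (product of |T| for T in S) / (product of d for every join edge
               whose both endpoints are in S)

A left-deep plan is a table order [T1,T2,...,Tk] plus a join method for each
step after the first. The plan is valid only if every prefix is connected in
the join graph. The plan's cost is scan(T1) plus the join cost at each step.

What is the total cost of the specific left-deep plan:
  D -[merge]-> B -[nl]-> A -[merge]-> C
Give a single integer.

79700

step 1: scan D: cost=100, card=100
step 2: join B via merge
    card(P join B) = 100*200/(40) = 500
    cost = 100 + 100*7 + 200*8 + 100 + 200 = 2700
step 3: join A via nl
    card(P join A) = 500*40/(5) = 4000
    cost = 2700 + 500*40 = 22700
step 4: join C via merge
    card(P join C) = 4000*500/(125) = 16000
    cost = 22700 + 4000*12 + 500*9 + 4000 + 500 = 79700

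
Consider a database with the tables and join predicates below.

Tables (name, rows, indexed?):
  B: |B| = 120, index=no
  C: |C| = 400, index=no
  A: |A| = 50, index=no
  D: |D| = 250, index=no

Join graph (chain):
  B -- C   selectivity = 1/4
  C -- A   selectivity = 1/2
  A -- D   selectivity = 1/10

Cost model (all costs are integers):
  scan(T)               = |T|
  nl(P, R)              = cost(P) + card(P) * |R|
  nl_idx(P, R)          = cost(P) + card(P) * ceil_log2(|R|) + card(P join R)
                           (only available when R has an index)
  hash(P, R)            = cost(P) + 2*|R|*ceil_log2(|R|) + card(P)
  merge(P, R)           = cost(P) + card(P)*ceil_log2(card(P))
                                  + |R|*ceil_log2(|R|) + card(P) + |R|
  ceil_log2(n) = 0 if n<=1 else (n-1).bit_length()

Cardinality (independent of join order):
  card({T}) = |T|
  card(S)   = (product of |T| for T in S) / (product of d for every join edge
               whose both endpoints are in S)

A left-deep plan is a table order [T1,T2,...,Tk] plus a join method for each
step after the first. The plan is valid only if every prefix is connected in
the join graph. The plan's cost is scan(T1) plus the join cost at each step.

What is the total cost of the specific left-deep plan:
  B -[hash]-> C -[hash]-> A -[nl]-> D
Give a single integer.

step 1: scan B: cost=120, card=120
step 2: join C via hash
    card(P join C) = 120*400/(4) = 12000
    cost = 120 + 2*400*9 + 120 = 7440
step 3: join A via hash
    card(P join A) = 12000*50/(2) = 300000
    cost = 7440 + 2*50*6 + 12000 = 20040
step 4: join D via nl
    card(P join D) = 300000*250/(10) = 7500000
    cost = 20040 + 300000*250 = 75020040

75020040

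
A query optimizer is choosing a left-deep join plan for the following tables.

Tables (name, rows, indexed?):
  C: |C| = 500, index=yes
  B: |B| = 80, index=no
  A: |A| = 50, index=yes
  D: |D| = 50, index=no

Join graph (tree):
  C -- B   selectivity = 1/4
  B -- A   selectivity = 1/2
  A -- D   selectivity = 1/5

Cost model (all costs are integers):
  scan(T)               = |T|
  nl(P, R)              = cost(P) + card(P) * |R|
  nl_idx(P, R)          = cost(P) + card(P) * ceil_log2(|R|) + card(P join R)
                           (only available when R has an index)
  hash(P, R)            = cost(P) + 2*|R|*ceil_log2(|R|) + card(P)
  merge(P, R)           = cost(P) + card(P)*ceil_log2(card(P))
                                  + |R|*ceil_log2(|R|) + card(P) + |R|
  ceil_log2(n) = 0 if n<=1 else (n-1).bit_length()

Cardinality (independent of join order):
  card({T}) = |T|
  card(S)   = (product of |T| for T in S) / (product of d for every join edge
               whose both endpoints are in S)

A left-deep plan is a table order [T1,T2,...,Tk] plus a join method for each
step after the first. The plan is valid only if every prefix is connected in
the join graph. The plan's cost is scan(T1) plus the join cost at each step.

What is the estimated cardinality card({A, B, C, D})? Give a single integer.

Tables in S: A(50), B(80), C(500), D(50)
Edges inside S: C-B(d=4), B-A(d=2), A-D(d=5)
numerator = 50 * 80 * 500 * 50 = 100000000
denominator = 4 * 2 * 5 = 40
card(S) = 100000000 / 40 = 2500000

2500000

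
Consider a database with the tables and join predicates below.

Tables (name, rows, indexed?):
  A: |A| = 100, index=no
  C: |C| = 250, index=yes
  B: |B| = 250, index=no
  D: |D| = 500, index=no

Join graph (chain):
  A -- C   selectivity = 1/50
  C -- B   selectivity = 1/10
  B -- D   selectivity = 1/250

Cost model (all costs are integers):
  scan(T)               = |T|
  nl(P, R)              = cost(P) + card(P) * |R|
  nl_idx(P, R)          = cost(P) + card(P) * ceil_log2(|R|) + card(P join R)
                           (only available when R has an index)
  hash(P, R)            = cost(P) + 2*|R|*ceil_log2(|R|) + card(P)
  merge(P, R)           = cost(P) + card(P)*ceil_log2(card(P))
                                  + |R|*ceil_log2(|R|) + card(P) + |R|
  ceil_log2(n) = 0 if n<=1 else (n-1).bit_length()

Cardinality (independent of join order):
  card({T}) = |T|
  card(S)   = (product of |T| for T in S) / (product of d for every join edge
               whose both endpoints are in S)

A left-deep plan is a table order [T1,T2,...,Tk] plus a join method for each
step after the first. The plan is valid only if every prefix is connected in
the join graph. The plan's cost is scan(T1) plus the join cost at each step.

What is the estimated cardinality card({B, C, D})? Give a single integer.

Tables in S: B(250), C(250), D(500)
Edges inside S: C-B(d=10), B-D(d=250)
numerator = 250 * 250 * 500 = 31250000
denominator = 10 * 250 = 2500
card(S) = 31250000 / 2500 = 12500

12500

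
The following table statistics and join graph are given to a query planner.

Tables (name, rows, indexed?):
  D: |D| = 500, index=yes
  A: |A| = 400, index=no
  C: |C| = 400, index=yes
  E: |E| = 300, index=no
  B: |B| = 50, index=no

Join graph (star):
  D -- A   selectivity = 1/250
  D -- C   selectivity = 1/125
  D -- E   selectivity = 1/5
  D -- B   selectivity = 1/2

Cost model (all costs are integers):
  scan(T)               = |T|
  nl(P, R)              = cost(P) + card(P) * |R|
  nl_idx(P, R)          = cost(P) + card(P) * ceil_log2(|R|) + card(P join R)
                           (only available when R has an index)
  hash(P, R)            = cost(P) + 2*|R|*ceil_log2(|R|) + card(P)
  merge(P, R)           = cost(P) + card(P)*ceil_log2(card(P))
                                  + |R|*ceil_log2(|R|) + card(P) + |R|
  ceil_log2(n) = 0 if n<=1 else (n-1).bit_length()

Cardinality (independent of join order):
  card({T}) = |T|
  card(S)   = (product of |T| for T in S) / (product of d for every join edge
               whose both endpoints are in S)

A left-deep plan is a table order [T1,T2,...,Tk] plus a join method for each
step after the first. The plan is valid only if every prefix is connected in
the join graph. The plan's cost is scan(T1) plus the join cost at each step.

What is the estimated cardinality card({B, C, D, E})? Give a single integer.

Tables in S: B(50), C(400), D(500), E(300)
Edges inside S: D-C(d=125), D-E(d=5), D-B(d=2)
numerator = 50 * 400 * 500 * 300 = 3000000000
denominator = 125 * 5 * 2 = 1250
card(S) = 3000000000 / 1250 = 2400000

2400000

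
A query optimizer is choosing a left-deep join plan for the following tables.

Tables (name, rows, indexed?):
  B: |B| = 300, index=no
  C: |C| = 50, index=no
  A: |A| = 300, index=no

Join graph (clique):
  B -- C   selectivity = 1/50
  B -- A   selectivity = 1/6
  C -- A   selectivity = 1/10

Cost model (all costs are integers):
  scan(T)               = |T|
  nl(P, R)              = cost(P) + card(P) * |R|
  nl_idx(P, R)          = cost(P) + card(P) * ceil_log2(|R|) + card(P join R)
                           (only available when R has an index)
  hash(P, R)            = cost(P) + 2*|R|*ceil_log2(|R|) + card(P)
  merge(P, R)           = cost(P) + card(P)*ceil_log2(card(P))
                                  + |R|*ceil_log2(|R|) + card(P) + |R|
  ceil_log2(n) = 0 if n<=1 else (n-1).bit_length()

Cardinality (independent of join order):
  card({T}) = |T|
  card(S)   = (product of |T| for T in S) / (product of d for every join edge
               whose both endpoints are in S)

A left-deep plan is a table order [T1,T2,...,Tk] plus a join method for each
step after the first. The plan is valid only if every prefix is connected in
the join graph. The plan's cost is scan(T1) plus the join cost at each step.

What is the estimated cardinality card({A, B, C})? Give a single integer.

Tables in S: A(300), B(300), C(50)
Edges inside S: B-C(d=50), B-A(d=6), C-A(d=10)
numerator = 300 * 300 * 50 = 4500000
denominator = 50 * 6 * 10 = 3000
card(S) = 4500000 / 3000 = 1500

1500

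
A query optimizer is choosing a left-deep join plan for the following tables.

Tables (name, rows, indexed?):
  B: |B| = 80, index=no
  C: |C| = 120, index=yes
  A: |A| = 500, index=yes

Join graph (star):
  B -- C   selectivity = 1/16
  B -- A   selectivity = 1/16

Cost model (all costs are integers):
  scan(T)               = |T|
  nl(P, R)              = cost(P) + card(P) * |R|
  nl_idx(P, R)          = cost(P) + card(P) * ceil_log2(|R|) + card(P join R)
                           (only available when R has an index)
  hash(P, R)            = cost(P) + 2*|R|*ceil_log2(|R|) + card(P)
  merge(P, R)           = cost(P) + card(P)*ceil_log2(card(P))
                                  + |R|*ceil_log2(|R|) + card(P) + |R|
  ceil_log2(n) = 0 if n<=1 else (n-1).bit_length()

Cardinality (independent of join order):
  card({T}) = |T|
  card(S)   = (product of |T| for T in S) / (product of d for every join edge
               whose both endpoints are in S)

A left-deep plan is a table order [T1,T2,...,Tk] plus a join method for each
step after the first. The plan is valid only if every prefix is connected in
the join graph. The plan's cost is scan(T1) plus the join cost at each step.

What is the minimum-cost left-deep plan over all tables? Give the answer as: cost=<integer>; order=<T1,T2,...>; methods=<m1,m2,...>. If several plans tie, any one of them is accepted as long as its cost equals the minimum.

cost=6300; order=A,B,C; methods=hash,hash

Selinger DP (subsets sized 1..n):
  {B}: scan cost=80, card=80
  {C}: scan cost=120, card=120
  {A}: scan cost=500, card=500
  {BC}: card=600; try (C,nl_idx)→1240, (B,hash)→1360, (C,merge)→1680, (B,merge)→1720, (C,hash)→1840, (C,nl)→9680 …(+1); best=1240 via (C,nl_idx)
  {AB}: card=2500; try (B,hash)→2120, (A,nl_idx)→3300, (A,merge)→5720, (B,merge)→6140, (A,hash)→9160, (A,nl)→40080 …(+1); best=2120 via (B,hash)
  {ABC}: card=18750; try (C,hash)→6300, (A,hash)→10840, (A,merge)→12840, (A,nl_idx)→25390, (C,merge)→35580, (C,nl_idx)→38370 …(+2); best=6300 via (C,hash)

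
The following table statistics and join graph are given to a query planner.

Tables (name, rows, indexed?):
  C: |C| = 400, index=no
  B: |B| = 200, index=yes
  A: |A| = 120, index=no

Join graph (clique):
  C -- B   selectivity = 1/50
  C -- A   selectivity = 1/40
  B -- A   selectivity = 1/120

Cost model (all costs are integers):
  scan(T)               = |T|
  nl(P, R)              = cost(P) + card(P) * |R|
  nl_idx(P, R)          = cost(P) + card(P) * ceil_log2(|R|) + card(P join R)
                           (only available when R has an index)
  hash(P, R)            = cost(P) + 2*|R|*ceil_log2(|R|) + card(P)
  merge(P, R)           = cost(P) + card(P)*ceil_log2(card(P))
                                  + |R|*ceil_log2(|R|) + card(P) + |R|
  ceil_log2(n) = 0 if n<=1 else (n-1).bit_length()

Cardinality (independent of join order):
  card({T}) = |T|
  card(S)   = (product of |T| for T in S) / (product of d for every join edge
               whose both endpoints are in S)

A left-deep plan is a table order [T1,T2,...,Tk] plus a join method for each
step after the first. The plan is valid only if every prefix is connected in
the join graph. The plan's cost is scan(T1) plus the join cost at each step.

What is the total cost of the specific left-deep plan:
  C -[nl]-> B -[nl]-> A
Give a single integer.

step 1: scan C: cost=400, card=400
step 2: join B via nl
    card(P join B) = 400*200/(50) = 1600
    cost = 400 + 400*200 = 80400
step 3: join A via nl
    card(P join A) = 1600*120/(40*120) = 40
    cost = 80400 + 1600*120 = 272400

272400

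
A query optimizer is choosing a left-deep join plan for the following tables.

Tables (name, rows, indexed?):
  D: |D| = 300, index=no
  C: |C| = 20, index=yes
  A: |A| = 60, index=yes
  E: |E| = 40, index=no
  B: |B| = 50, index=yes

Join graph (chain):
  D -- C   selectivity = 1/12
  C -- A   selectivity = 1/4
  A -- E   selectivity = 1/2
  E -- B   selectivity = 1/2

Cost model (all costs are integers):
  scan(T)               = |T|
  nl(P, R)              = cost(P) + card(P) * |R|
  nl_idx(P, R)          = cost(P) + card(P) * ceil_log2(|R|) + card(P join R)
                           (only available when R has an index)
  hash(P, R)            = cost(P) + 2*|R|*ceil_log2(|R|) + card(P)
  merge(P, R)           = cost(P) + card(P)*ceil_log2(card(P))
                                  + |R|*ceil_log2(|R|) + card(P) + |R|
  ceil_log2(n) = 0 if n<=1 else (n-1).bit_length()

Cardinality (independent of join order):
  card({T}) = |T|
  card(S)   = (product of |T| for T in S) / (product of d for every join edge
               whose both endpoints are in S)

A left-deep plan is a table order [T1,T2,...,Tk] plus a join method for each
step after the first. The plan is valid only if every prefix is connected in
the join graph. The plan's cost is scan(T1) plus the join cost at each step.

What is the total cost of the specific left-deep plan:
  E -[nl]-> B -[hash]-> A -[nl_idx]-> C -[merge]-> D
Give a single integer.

step 1: scan E: cost=40, card=40
step 2: join B via nl
    card(P join B) = 40*50/(2) = 1000
    cost = 40 + 40*50 = 2040
step 3: join A via hash
    card(P join A) = 1000*60/(2) = 30000
    cost = 2040 + 2*60*6 + 1000 = 3760
step 4: join C via nl_idx
    card(P join C) = 30000*20/(4) = 150000
    cost = 3760 + 30000*5 + 150000 = 303760
step 5: join D via merge
    card(P join D) = 150000*300/(12) = 3750000
    cost = 303760 + 150000*18 + 300*9 + 150000 + 300 = 3156760

3156760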